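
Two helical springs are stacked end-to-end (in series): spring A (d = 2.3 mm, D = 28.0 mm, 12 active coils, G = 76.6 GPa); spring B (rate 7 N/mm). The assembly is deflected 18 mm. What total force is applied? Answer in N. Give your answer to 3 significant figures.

k_A = Gd⁴/(8D³N_a) = (76.6×10³)(2.3⁴)/(8·28.0³·12) = 1.0172 N/mm
Series: 1/k_eq = 1/1.0172 + 1/7 = 1.126; k_eq = 0.88812 N/mm
F = k_eq·δ = 0.88812·18 = 15.986 N

16.0 N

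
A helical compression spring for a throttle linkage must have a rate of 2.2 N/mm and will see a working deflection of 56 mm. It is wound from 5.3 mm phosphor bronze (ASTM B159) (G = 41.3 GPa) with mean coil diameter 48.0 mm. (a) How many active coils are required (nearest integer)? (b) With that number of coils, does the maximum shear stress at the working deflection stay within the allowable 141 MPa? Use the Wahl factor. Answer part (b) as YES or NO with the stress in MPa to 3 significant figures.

(a) 17 coils; (b) YES, τ_max = 116 MPa

N_a = Gd⁴/(8D³k) = (41.3×10³)(5.3⁴)/(8·48.0³·2.2) = 16.74 → N_a = 17
Actual rate k = Gd⁴/(8D³·17) = 2.1667 N/mm
Working load F = kδ = 2.1667·56 = 121.33 N
C = 48.0/5.3 = 9.0566; K_W = (4C−1)/(4C−4)+0.615/C = 1.1610
τ_max = K_W·8FD/(πd³) = 1.1610·99.617 = 115.65 MPa
τ_max ≤ 141 MPa → acceptable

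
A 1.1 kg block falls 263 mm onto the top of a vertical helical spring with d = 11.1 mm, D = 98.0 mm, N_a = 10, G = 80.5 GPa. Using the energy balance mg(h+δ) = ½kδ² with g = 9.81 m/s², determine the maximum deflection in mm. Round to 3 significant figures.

19.4 mm

k = Gd⁴/(8D³N_a) = (80.5×10³)(11.1⁴)/(8·98.0³·10) = 16.23 N/mm
W = mg = 1.1 × 9.81 = 10.791 N
½kδ² − Wδ − Wh = 0 → δ = (W + √(W² + 2kWh))/k
δ = (10.791 + √(116.45 + 92122.8))/16.23 = (10.791 + 303.71)/16.23 = 19.378 mm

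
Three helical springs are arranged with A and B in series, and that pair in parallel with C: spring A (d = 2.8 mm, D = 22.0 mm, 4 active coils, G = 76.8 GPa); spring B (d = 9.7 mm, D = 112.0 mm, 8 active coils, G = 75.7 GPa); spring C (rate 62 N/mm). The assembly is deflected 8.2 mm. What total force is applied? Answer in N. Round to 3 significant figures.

k_A = Gd⁴/(8D³N_a) = (76.8×10³)(2.8⁴)/(8·22.0³·4) = 13.854 N/mm
k_B = Gd⁴/(8D³N_a) = (75.7×10³)(9.7⁴)/(8·112.0³·8) = 7.4533 N/mm
Springs A,B series: k_AB = 1/(1/13.854+1/7.4533) = 4.8461 N/mm; parallel with C: k_eq = 4.8461+62 = 66.846 N/mm
F = k_eq·δ = 66.846·8.2 = 548.14 N

548 N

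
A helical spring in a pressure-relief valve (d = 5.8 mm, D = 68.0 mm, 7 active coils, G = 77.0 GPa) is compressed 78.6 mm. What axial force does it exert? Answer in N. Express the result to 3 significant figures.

389 N

k = Gd⁴/(8D³N_a) = (77.0×10³)(5.8⁴)/(8·68.0³·7) = 4.9487 N/mm
F = k·δ = 4.9487 × 78.6 = 388.96 N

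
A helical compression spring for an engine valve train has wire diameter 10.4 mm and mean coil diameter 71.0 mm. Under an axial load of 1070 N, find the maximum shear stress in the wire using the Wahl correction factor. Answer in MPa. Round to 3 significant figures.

Spring index C = D/d = 71.0/10.4 = 6.8269
K_W = (4C−1)/(4C−4) + 0.615/C = 26.308/23.308 + 0.0901 = 1.2188
τ₀ = 8FD/(πd³) = 8·1070·71.0/(π·10.4³) = 607760/3533.9 = 171.98 MPa
τ_max = K·τ₀ = 1.2188 × 171.98 = 209.61 MPa

210 MPa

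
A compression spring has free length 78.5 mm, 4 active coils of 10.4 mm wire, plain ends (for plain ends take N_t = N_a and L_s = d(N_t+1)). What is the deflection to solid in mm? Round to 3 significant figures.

26.5 mm

N_t = 4; L_s = 10.4·5 = 52 mm
δ_solid = L₀ − L_s = 78.5 − 52 = 26.5 mm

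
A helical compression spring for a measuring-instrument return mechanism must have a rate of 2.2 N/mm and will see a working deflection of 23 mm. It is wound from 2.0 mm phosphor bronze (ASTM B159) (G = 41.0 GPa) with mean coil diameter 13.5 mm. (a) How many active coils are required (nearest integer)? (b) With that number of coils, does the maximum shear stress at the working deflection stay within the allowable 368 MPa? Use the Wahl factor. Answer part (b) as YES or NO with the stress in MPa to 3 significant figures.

N_a = Gd⁴/(8D³k) = (41.0×10³)(2.0⁴)/(8·13.5³·2.2) = 15.15 → N_a = 15
Actual rate k = Gd⁴/(8D³·15) = 2.2219 N/mm
Working load F = kδ = 2.2219·23 = 51.103 N
C = 13.5/2.0 = 6.7500; K_W = (4C−1)/(4C−4)+0.615/C = 1.2215
τ_max = K_W·8FD/(πd³) = 1.2215·219.6 = 268.25 MPa
τ_max ≤ 368 MPa → acceptable

(a) 15 coils; (b) YES, τ_max = 268 MPa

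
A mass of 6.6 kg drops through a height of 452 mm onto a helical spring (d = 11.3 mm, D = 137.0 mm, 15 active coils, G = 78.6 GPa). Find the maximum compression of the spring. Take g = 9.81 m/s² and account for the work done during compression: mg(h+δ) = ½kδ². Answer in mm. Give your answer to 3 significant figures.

135 mm

k = Gd⁴/(8D³N_a) = (78.6×10³)(11.3⁴)/(8·137.0³·15) = 4.1533 N/mm
W = mg = 6.6 × 9.81 = 64.746 N
½kδ² − Wδ − Wh = 0 → δ = (W + √(W² + 2kWh))/k
δ = (64.746 + √(4192 + 243094))/4.1533 = (64.746 + 497.28)/4.1533 = 135.32 mm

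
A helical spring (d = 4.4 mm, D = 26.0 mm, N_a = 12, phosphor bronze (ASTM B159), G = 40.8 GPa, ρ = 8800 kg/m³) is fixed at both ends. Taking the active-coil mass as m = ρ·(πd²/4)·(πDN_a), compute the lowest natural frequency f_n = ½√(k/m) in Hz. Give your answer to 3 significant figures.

131 Hz

k = Gd⁴/(8D³N_a) = (40.8×10³)(4.4⁴)/(8·26.0³·12) = 9.0632 N/mm = 9063.2 N/m
Wire length L = πDN_a = π·26.0·12 = 980.18 mm
m = ρ·(πd²/4)·L = 8800 × 15.205×10⁻⁶ m² × 0.98018 m = 0.13115 kg
f_n = ½√(k/m) = 0.5·√(9063.2/0.13115) = 0.5·√(69103) = 131.44 Hz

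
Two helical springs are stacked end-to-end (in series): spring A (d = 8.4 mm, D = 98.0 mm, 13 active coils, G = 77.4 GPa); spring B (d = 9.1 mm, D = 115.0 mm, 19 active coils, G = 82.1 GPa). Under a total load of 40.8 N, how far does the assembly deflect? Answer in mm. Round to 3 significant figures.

27.1 mm

k_A = Gd⁴/(8D³N_a) = (77.4×10³)(8.4⁴)/(8·98.0³·13) = 3.9368 N/mm
k_B = Gd⁴/(8D³N_a) = (82.1×10³)(9.1⁴)/(8·115.0³·19) = 2.4354 N/mm
Series: 1/k_eq = 1/3.9368 + 1/2.4354 = 0.66462; k_eq = 1.5046 N/mm
δ = F/k_eq = 40.8/1.5046 = 27.117 mm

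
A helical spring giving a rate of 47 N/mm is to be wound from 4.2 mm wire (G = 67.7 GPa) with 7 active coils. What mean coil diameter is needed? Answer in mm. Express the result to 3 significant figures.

20.0 mm

D = (Gd⁴/(8N_a·k))^(1/3) = (67.7×10³·4.2⁴/(8·7·47))^(1/3)
  = (8003.87)^(1/3) = 20.0032 mm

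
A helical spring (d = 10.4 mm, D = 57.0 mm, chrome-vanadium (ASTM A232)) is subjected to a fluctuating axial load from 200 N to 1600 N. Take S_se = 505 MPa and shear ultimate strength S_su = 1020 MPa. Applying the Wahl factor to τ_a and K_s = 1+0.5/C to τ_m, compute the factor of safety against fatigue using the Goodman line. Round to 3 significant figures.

C = D/d = 57.0/10.4 = 5.4808; K_W = (4C−1)/(4C−4)+0.615/C = 1.2796; K_s = 1+0.5/C = 1.0912
F_a = (F_max−F_min)/2 = 700 N; F_m = (F_max+F_min)/2 = 900 N
τ_a = K_W·8F_aD/(πd³) = 1.2796 × 90.326 = 115.58 MPa
τ_m = K_s·8F_mD/(πd³) = 1.0912 × 116.13 = 126.73 MPa
Goodman: 1/n_f = τ_a/S_se + τ_m/S_su = 115.58/505 + 126.73/1020 = 0.22887 + 0.12424 = 0.35312
n_f = 1/0.35312 = 2.832

2.83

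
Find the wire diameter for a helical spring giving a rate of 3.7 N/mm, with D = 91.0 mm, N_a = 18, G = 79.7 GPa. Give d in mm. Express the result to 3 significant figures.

d = (8D³N_a·k / G)^(1/4) = (8·91.0³·18·3.7 / (79.7×10³))^0.25
  = (5037.7)^0.25 = 8.4248 mm

8.42 mm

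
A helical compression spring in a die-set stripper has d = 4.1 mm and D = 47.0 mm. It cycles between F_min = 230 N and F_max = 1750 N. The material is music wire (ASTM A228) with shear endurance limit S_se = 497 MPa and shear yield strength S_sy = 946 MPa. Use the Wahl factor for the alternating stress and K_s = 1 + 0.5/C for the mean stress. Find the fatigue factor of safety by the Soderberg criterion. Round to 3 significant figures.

C = D/d = 47.0/4.1 = 11.4634; K_W = (4C−1)/(4C−4)+0.615/C = 1.1253; K_s = 1+0.5/C = 1.0436
F_a = (F_max−F_min)/2 = 760 N; F_m = (F_max+F_min)/2 = 990 N
τ_a = K_W·8F_aD/(πd³) = 1.1253 × 1319.8 = 1485.2 MPa
τ_m = K_s·8F_mD/(πd³) = 1.0436 × 1719.2 = 1794.2 MPa
Soderberg: 1/n_f = τ_a/S_se + τ_m/S_sy = 1485.2/497 + 1794.2/946 = 2.98829 + 1.89658 = 4.8849
n_f = 1/4.8849 = 0.2047

0.205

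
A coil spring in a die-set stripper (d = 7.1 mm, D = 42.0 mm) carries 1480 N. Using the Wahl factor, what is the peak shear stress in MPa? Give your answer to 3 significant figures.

556 MPa

Spring index C = D/d = 42.0/7.1 = 5.9155
K_W = (4C−1)/(4C−4) + 0.615/C = 22.662/19.662 + 0.1040 = 1.2565
τ₀ = 8FD/(πd³) = 8·1480·42.0/(π·7.1³) = 497280/1124.4 = 442.26 MPa
τ_max = K·τ₀ = 1.2565 × 442.26 = 555.72 MPa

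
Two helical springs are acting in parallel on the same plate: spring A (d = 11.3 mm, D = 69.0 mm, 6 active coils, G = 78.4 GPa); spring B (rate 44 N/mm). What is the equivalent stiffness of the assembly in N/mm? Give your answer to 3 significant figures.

125 N/mm

k_A = Gd⁴/(8D³N_a) = (78.4×10³)(11.3⁴)/(8·69.0³·6) = 81.066 N/mm
Parallel: k_eq = 81.066 + 44 = 125.07 N/mm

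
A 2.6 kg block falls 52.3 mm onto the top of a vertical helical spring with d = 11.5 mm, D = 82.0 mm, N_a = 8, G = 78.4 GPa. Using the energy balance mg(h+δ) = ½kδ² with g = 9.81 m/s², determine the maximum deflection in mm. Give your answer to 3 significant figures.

k = Gd⁴/(8D³N_a) = (78.4×10³)(11.5⁴)/(8·82.0³·8) = 38.858 N/mm
W = mg = 2.6 × 9.81 = 25.506 N
½kδ² − Wδ − Wh = 0 → δ = (W + √(W² + 2kWh))/k
δ = (25.506 + √(650.56 + 103672))/38.858 = (25.506 + 322.99)/38.858 = 8.9683 mm

8.97 mm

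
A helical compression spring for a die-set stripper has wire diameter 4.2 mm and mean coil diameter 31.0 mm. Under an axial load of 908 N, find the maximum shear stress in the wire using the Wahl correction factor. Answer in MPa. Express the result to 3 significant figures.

Spring index C = D/d = 31.0/4.2 = 7.3810
K_W = (4C−1)/(4C−4) + 0.615/C = 28.524/25.524 + 0.0833 = 1.2009
τ₀ = 8FD/(πd³) = 8·908·31.0/(π·4.2³) = 225184/232.75 = 967.48 MPa
τ_max = K·τ₀ = 1.2009 × 967.48 = 1161.8 MPa

1160 MPa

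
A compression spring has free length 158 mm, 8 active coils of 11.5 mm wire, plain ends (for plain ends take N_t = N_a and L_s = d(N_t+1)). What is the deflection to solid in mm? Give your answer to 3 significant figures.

54.5 mm

N_t = 8; L_s = 11.5·9 = 103.5 mm
δ_solid = L₀ − L_s = 158 − 103.5 = 54.5 mm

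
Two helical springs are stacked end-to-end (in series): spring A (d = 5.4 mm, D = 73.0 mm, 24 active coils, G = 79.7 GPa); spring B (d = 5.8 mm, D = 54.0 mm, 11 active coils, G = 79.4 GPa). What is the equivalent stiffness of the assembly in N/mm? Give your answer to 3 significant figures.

k_A = Gd⁴/(8D³N_a) = (79.7×10³)(5.4⁴)/(8·73.0³·24) = 0.90733 N/mm
k_B = Gd⁴/(8D³N_a) = (79.4×10³)(5.8⁴)/(8·54.0³·11) = 6.4844 N/mm
Series: 1/k_eq = 1/0.90733 + 1/6.4844 = 1.2564; k_eq = 0.79595 N/mm

0.796 N/mm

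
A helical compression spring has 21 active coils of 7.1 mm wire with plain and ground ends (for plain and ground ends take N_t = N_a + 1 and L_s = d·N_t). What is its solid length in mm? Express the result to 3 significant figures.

156 mm

plain and ground ends: N_t = N_a + 1 = 21 + 1 = 22
L_s = d·N_t = 7.1 × 22 = 156.2 mm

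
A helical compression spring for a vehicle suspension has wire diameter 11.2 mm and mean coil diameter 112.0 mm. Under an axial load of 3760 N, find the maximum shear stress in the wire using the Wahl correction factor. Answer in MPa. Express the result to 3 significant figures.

874 MPa

Spring index C = D/d = 112.0/11.2 = 10.0000
K_W = (4C−1)/(4C−4) + 0.615/C = 39.000/36.000 + 0.0615 = 1.1448
τ₀ = 8FD/(πd³) = 8·3760·112.0/(π·11.2³) = 3.36896e+06/4413.7 = 763.29 MPa
τ_max = K·τ₀ = 1.1448 × 763.29 = 873.84 MPa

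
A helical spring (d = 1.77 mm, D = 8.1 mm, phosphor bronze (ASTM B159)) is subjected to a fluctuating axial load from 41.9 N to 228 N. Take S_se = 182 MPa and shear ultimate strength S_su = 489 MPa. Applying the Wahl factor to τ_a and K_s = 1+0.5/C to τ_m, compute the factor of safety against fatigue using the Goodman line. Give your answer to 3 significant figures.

0.271

C = D/d = 8.1/1.77 = 4.5763; K_W = (4C−1)/(4C−4)+0.615/C = 1.3441; K_s = 1+0.5/C = 1.1093
F_a = (F_max−F_min)/2 = 93.05 N; F_m = (F_max+F_min)/2 = 134.95 N
τ_a = K_W·8F_aD/(πd³) = 1.3441 × 346.12 = 465.22 MPa
τ_m = K_s·8F_mD/(πd³) = 1.1093 × 501.97 = 556.82 MPa
Goodman: 1/n_f = τ_a/S_se + τ_m/S_su = 465.22/182 + 556.82/489 = 2.55613 + 1.13868 = 3.6948
n_f = 1/3.6948 = 0.2706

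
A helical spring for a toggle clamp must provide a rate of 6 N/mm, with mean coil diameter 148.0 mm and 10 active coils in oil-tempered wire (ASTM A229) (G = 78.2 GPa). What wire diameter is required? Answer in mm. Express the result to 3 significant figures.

d = (8D³N_a·k / G)^(1/4) = (8·148.0³·10·6 / (78.2×10³))^0.25
  = (19898)^0.25 = 11.8769 mm

11.9 mm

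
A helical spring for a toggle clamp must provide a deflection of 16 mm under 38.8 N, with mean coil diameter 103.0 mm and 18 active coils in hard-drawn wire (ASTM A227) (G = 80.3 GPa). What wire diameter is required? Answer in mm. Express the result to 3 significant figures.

Required rate k = F/δ = 38.8/16 = 2.425 N/mm
d = (8D³N_a·k / G)^(1/4) = (8·103.0³·18·2.425 / (80.3×10³))^0.25
  = (4751.9)^0.25 = 8.3027 mm

8.30 mm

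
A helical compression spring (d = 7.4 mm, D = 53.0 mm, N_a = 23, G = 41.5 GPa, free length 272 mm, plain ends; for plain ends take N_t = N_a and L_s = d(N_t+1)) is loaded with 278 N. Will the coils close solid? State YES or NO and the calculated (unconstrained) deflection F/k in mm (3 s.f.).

NO, δ = 61.2 mm

k = Gd⁴/(8D³N_a) = (41.5×10³)(7.4⁴)/(8·53.0³·23) = 4.5429 N/mm
N_t = 23; L_s = 7.4·24 = 177.6 mm; δ_solid = L₀ − L_s = 272 − 177.6 = 94.4 mm
δ = F/k = 278/4.5429 = 61.195 mm
δ < δ_solid → spring does not go solid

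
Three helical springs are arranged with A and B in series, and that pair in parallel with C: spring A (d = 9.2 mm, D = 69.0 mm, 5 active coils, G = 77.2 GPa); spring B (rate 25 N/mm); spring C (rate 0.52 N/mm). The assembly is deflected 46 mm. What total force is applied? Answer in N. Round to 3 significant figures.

745 N

k_A = Gd⁴/(8D³N_a) = (77.2×10³)(9.2⁴)/(8·69.0³·5) = 42.088 N/mm
Springs A,B series: k_AB = 1/(1/42.088+1/25) = 15.684 N/mm; parallel with C: k_eq = 15.684+0.52 = 16.204 N/mm
F = k_eq·δ = 16.204·46 = 745.38 N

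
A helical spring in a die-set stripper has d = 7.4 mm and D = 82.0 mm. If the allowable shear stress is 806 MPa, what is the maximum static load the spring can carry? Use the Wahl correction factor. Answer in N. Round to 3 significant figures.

1380 N

C = D/d = 82.0/7.4 = 11.0811
K_W = (4C−1)/(4C−4) + 0.615/C = 43.324/40.324 + 0.0555 = 1.1299
τ_max = K·8FD/(πd³) → F_max = τ_allow·πd³/(8DK)
F_max = 806·π·7.4³/(8·82.0·1.1299) = 1.0261e+06/741.21 = 1384.3 N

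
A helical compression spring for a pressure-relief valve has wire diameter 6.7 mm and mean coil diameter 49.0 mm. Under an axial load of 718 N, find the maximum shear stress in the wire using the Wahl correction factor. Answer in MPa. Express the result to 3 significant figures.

Spring index C = D/d = 49.0/6.7 = 7.3134
K_W = (4C−1)/(4C−4) + 0.615/C = 28.254/25.254 + 0.0841 = 1.2029
τ₀ = 8FD/(πd³) = 8·718·49.0/(π·6.7³) = 281456/944.87 = 297.88 MPa
τ_max = K·τ₀ = 1.2029 × 297.88 = 358.31 MPa

358 MPa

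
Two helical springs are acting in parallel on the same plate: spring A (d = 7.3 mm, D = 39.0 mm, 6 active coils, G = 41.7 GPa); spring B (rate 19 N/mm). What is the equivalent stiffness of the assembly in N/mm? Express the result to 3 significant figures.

60.6 N/mm

k_A = Gd⁴/(8D³N_a) = (41.7×10³)(7.3⁴)/(8·39.0³·6) = 41.59 N/mm
Parallel: k_eq = 41.59 + 19 = 60.59 N/mm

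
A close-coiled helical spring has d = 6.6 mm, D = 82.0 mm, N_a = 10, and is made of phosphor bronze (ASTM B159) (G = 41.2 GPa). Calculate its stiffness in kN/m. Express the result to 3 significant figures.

1.77 kN/m

k = Gd⁴/(8D³N_a) = (41.2×10³ × 6.6⁴) / (8 × 82.0³ × 10)
  = 7.81759e+07 / 4.41094e+07 = 1.7723 N/mm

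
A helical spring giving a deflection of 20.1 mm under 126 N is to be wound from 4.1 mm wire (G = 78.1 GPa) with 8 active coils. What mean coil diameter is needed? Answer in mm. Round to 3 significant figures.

Required rate k = F/δ = 126/20.1 = 6.2687 N/mm
D = (Gd⁴/(8N_a·k))^(1/3) = (78.1×10³·4.1⁴/(8·8·6.2687))^(1/3)
  = (55008.8)^(1/3) = 38.0315 mm

38.0 mm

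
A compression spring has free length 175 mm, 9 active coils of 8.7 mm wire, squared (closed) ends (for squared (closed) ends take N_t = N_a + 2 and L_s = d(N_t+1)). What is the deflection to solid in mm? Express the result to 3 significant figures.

70.6 mm

N_t = 11; L_s = 8.7·12 = 104.4 mm
δ_solid = L₀ − L_s = 175 − 104.4 = 70.6 mm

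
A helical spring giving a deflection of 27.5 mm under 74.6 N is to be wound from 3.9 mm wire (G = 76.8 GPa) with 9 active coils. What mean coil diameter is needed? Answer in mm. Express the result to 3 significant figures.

45.0 mm

Required rate k = F/δ = 74.6/27.5 = 2.7127 N/mm
D = (Gd⁴/(8N_a·k))^(1/3) = (76.8×10³·3.9⁴/(8·9·2.7127))^(1/3)
  = (90966.4)^(1/3) = 44.9739 mm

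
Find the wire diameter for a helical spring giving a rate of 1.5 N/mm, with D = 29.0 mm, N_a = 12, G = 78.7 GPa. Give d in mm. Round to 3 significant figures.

d = (8D³N_a·k / G)^(1/4) = (8·29.0³·12·1.5 / (78.7×10³))^0.25
  = (44.625)^0.25 = 2.5846 mm

2.58 mm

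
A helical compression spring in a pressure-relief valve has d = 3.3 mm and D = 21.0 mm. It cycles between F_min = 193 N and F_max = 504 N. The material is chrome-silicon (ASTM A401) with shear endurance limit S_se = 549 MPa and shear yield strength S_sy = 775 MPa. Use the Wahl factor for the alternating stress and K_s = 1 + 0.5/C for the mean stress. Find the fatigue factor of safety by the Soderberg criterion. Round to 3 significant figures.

C = D/d = 21.0/3.3 = 6.3636; K_W = (4C−1)/(4C−4)+0.615/C = 1.2365; K_s = 1+0.5/C = 1.0786
F_a = (F_max−F_min)/2 = 155.5 N; F_m = (F_max+F_min)/2 = 348.5 N
τ_a = K_W·8F_aD/(πd³) = 1.2365 × 231.39 = 286.11 MPa
τ_m = K_s·8F_mD/(πd³) = 1.0786 × 518.59 = 559.33 MPa
Soderberg: 1/n_f = τ_a/S_se + τ_m/S_sy = 286.11/549 + 559.33/775 = 0.52115 + 0.72172 = 1.2429
n_f = 1/1.2429 = 0.8046

0.805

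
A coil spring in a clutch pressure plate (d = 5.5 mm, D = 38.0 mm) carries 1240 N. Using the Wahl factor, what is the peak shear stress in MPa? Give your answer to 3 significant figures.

877 MPa

Spring index C = D/d = 38.0/5.5 = 6.9091
K_W = (4C−1)/(4C−4) + 0.615/C = 26.636/23.636 + 0.0890 = 1.2159
τ₀ = 8FD/(πd³) = 8·1240·38.0/(π·5.5³) = 376960/522.68 = 721.2 MPa
τ_max = K·τ₀ = 1.2159 × 721.2 = 876.94 MPa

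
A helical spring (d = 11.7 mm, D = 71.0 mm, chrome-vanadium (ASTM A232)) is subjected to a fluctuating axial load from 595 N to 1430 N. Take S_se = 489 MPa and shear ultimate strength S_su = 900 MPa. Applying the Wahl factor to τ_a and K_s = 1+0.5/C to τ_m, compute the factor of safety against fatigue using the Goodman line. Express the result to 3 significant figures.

C = D/d = 71.0/11.7 = 6.0684; K_W = (4C−1)/(4C−4)+0.615/C = 1.2493; K_s = 1+0.5/C = 1.0824
F_a = (F_max−F_min)/2 = 417.5 N; F_m = (F_max+F_min)/2 = 1012.5 N
τ_a = K_W·8F_aD/(πd³) = 1.2493 × 47.13 = 58.881 MPa
τ_m = K_s·8F_mD/(πd³) = 1.0824 × 114.3 = 123.71 MPa
Goodman: 1/n_f = τ_a/S_se + τ_m/S_su = 58.881/489 + 123.71/900 = 0.12041 + 0.13746 = 0.25787
n_f = 1/0.25787 = 3.878

3.88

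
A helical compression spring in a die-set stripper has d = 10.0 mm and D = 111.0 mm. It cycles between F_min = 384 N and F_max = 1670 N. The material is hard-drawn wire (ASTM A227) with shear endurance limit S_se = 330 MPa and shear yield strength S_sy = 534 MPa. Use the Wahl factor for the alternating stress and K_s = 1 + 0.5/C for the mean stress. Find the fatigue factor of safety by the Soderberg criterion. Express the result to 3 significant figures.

C = D/d = 111.0/10.0 = 11.1000; K_W = (4C−1)/(4C−4)+0.615/C = 1.1297; K_s = 1+0.5/C = 1.0450
F_a = (F_max−F_min)/2 = 643 N; F_m = (F_max+F_min)/2 = 1027 N
τ_a = K_W·8F_aD/(πd³) = 1.1297 × 181.75 = 205.32 MPa
τ_m = K_s·8F_mD/(πd³) = 1.0450 × 290.29 = 303.37 MPa
Soderberg: 1/n_f = τ_a/S_se + τ_m/S_sy = 205.32/330 + 303.37/534 = 0.62217 + 0.56810 = 1.1903
n_f = 1/1.1903 = 0.8401

0.840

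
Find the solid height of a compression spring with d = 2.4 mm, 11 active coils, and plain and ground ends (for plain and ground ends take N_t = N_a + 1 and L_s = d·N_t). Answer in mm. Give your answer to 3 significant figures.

plain and ground ends: N_t = N_a + 1 = 11 + 1 = 12
L_s = d·N_t = 2.4 × 12 = 28.8 mm

28.8 mm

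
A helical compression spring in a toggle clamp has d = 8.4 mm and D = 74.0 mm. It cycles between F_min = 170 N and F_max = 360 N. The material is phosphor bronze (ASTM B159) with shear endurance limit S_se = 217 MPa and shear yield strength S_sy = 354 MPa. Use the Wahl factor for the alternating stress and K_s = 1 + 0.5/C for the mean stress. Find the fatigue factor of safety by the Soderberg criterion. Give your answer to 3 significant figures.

2.42

C = D/d = 74.0/8.4 = 8.8095; K_W = (4C−1)/(4C−4)+0.615/C = 1.1658; K_s = 1+0.5/C = 1.0568
F_a = (F_max−F_min)/2 = 95 N; F_m = (F_max+F_min)/2 = 265 N
τ_a = K_W·8F_aD/(πd³) = 1.1658 × 30.204 = 35.213 MPa
τ_m = K_s·8F_mD/(πd³) = 1.0568 × 84.252 = 89.034 MPa
Soderberg: 1/n_f = τ_a/S_se + τ_m/S_sy = 35.213/217 + 89.034/354 = 0.16227 + 0.25151 = 0.41378
n_f = 1/0.41378 = 2.417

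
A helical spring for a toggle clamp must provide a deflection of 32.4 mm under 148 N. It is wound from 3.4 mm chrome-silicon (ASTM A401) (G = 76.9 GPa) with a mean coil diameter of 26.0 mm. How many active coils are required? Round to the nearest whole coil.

Required rate k = F/δ = 148/32.4 = 4.5679 N/mm
N_a = Gd⁴/(8D³k) = (76.9×10³ × 3.4⁴)/(8 × 26.0³ × 4.5679)
    = 1.02764e+07 / 642283 = 16 → 16 coils

16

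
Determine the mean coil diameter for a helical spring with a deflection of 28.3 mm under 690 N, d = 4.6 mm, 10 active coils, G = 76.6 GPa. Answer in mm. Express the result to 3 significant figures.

26.0 mm

Required rate k = F/δ = 690/28.3 = 24.382 N/mm
D = (Gd⁴/(8N_a·k))^(1/3) = (76.6×10³·4.6⁴/(8·10·24.382))^(1/3)
  = (17583.6)^(1/3) = 26.0037 mm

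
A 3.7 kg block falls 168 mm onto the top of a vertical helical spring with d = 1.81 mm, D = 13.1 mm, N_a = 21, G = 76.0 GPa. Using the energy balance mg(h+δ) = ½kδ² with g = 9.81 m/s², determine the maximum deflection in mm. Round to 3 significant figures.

k = Gd⁴/(8D³N_a) = (76.0×10³)(1.81⁴)/(8·13.1³·21) = 2.1598 N/mm
W = mg = 3.7 × 9.81 = 36.297 N
½kδ² − Wδ − Wh = 0 → δ = (W + √(W² + 2kWh))/k
δ = (36.297 + √(1317.5 + 26339.9))/2.1598 = (36.297 + 166.31)/2.1598 = 93.808 mm

93.8 mm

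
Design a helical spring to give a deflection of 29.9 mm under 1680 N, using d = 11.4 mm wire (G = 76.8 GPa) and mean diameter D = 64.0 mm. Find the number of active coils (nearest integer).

11

Required rate k = F/δ = 1680/29.9 = 56.187 N/mm
N_a = Gd⁴/(8D³k) = (76.8×10³ × 11.4⁴)/(8 × 64.0³ × 56.187)
    = 1.29712e+09 / 1.17833e+08 = 11.01 → 11 coils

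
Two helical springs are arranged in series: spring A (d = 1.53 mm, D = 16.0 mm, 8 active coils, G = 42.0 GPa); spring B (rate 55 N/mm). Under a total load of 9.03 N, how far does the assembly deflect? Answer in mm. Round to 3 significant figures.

k_A = Gd⁴/(8D³N_a) = (42.0×10³)(1.53⁴)/(8·16.0³·8) = 0.87796 N/mm
Series: 1/k_eq = 1/0.87796 + 1/55 = 1.1572; k_eq = 0.86417 N/mm
δ = F/k_eq = 9.03/0.86417 = 10.449 mm

10.4 mm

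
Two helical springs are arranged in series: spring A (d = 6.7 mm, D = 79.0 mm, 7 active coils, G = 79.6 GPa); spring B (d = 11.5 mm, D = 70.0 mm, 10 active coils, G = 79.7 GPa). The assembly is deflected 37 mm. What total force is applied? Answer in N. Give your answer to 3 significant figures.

k_A = Gd⁴/(8D³N_a) = (79.6×10³)(6.7⁴)/(8·79.0³·7) = 5.8096 N/mm
k_B = Gd⁴/(8D³N_a) = (79.7×10³)(11.5⁴)/(8·70.0³·10) = 50.8 N/mm
Series: 1/k_eq = 1/5.8096 + 1/50.8 = 0.19182; k_eq = 5.2134 N/mm
F = k_eq·δ = 5.2134·37 = 192.89 N

193 N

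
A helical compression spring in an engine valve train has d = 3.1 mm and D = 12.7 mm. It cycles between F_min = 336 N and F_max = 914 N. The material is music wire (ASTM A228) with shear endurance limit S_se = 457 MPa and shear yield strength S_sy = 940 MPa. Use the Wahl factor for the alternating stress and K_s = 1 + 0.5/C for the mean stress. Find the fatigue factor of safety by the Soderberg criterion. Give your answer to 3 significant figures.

C = D/d = 12.7/3.1 = 4.0968; K_W = (4C−1)/(4C−4)+0.615/C = 1.3923; K_s = 1+0.5/C = 1.1220
F_a = (F_max−F_min)/2 = 289 N; F_m = (F_max+F_min)/2 = 625 N
τ_a = K_W·8F_aD/(πd³) = 1.3923 × 313.73 = 436.81 MPa
τ_m = K_s·8F_mD/(πd³) = 1.1220 × 678.48 = 761.29 MPa
Soderberg: 1/n_f = τ_a/S_se + τ_m/S_sy = 436.81/457 + 761.29/940 = 0.95582 + 0.80988 = 1.7657
n_f = 1/1.7657 = 0.5663

0.566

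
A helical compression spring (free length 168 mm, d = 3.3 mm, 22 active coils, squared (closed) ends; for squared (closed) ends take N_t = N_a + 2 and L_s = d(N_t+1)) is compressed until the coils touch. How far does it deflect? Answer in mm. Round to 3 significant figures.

85.5 mm

N_t = 24; L_s = 3.3·25 = 82.5 mm
δ_solid = L₀ − L_s = 168 − 82.5 = 85.5 mm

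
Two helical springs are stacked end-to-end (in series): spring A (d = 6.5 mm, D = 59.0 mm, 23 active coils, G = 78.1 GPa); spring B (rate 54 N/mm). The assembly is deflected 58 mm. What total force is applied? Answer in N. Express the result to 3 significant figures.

k_A = Gd⁴/(8D³N_a) = (78.1×10³)(6.5⁴)/(8·59.0³·23) = 3.6892 N/mm
Series: 1/k_eq = 1/3.6892 + 1/54 = 0.28958; k_eq = 3.4533 N/mm
F = k_eq·δ = 3.4533·58 = 200.29 N

200 N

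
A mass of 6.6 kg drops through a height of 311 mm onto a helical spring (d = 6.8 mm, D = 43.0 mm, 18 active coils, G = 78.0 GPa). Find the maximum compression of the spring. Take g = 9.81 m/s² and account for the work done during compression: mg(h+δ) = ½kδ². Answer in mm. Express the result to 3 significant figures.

k = Gd⁴/(8D³N_a) = (78.0×10³)(6.8⁴)/(8·43.0³·18) = 14.567 N/mm
W = mg = 6.6 × 9.81 = 64.746 N
½kδ² − Wδ − Wh = 0 → δ = (W + √(W² + 2kWh))/k
δ = (64.746 + √(4192 + 586632))/14.567 = (64.746 + 768.65)/14.567 = 57.212 mm

57.2 mm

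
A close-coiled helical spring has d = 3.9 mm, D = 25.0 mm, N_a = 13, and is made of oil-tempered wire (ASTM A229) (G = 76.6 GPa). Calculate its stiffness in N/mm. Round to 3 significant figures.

k = Gd⁴/(8D³N_a) = (76.6×10³ × 3.9⁴) / (8 × 25.0³ × 13)
  = 1.7721e+07 / 1.625e+06 = 10.905 N/mm

10.9 N/mm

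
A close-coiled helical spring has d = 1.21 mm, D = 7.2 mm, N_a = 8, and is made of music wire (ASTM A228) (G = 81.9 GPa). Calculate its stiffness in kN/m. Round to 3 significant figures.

7.35 kN/m

k = Gd⁴/(8D³N_a) = (81.9×10³ × 1.21⁴) / (8 × 7.2³ × 8)
  = 175560 / 23887.9 = 7.3493 N/mm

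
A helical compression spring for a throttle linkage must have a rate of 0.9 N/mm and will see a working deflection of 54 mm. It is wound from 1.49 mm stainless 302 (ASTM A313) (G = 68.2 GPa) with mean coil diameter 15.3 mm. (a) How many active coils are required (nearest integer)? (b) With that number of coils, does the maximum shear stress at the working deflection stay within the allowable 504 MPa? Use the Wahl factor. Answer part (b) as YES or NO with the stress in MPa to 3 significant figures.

N_a = Gd⁴/(8D³k) = (68.2×10³)(1.49⁴)/(8·15.3³·0.9) = 13.04 → N_a = 13
Actual rate k = Gd⁴/(8D³·13) = 0.90245 N/mm
Working load F = kδ = 0.90245·54 = 48.732 N
C = 15.3/1.49 = 10.2685; K_W = (4C−1)/(4C−4)+0.615/C = 1.1408
τ_max = K_W·8FD/(πd³) = 1.1408·573.97 = 654.79 MPa
τ_max > 504 MPa → exceeds allowable

(a) 13 coils; (b) NO, τ_max = 655 MPa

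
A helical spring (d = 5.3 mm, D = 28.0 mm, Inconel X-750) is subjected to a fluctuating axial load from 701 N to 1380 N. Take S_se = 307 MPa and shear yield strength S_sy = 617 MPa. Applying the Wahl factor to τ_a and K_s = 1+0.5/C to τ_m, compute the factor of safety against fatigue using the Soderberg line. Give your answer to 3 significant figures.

C = D/d = 28.0/5.3 = 5.2830; K_W = (4C−1)/(4C−4)+0.615/C = 1.2915; K_s = 1+0.5/C = 1.0946
F_a = (F_max−F_min)/2 = 339.5 N; F_m = (F_max+F_min)/2 = 1040.5 N
τ_a = K_W·8F_aD/(πd³) = 1.2915 × 162.6 = 210 MPa
τ_m = K_s·8F_mD/(πd³) = 1.0946 × 498.32 = 545.49 MPa
Soderberg: 1/n_f = τ_a/S_se + τ_m/S_sy = 210/307 + 545.49/617 = 0.68403 + 0.88410 = 1.5681
n_f = 1/1.5681 = 0.6377

0.638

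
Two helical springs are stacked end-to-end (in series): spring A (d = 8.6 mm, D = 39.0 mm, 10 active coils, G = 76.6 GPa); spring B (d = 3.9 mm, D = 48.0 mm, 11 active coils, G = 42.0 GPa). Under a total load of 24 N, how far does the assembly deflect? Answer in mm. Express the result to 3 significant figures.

k_A = Gd⁴/(8D³N_a) = (76.6×10³)(8.6⁴)/(8·39.0³·10) = 88.296 N/mm
k_B = Gd⁴/(8D³N_a) = (42.0×10³)(3.9⁴)/(8·48.0³·11) = 0.99839 N/mm
Series: 1/k_eq = 1/88.296 + 1/0.99839 = 1.0129; k_eq = 0.98723 N/mm
δ = F/k_eq = 24/0.98723 = 24.31 mm

24.3 mm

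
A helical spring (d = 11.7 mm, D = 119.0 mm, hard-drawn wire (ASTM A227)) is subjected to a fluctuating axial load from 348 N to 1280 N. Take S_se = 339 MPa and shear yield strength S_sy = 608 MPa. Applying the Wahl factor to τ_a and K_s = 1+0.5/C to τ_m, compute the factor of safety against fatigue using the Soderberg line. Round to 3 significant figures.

C = D/d = 119.0/11.7 = 10.1709; K_W = (4C−1)/(4C−4)+0.615/C = 1.1422; K_s = 1+0.5/C = 1.0492
F_a = (F_max−F_min)/2 = 466 N; F_m = (F_max+F_min)/2 = 814 N
τ_a = K_W·8F_aD/(πd³) = 1.1422 × 88.169 = 100.71 MPa
τ_m = K_s·8F_mD/(πd³) = 1.0492 × 154.01 = 161.58 MPa
Soderberg: 1/n_f = τ_a/S_se + τ_m/S_sy = 100.71/339 + 161.58/608 = 0.29708 + 0.26576 = 0.56284
n_f = 1/0.56284 = 1.777

1.78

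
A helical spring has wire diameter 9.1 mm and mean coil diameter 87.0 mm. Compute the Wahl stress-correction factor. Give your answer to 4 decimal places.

C = D/d = 87.0/9.1 = 9.5604
K_W = (4C−1)/(4C−4) + 0.615/C = 37.242/34.242 + 0.0643 = 1.1519

1.1519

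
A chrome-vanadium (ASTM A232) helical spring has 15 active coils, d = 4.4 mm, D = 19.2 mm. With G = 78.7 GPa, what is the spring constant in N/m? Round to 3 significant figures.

k = Gd⁴/(8D³N_a) = (78.7×10³ × 4.4⁴) / (8 × 19.2³ × 15)
  = 2.94975e+07 / 849347 = 34.73 N/mm = 34730 N/m

34700 N/m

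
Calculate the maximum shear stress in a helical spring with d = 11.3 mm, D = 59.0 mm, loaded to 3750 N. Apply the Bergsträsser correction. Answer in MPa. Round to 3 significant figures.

500 MPa

Spring index C = D/d = 59.0/11.3 = 5.2212
K_B = (4C+2)/(4C−3) = 22.885/17.885 = 1.2796
τ₀ = 8FD/(πd³) = 8·3750·59.0/(π·11.3³) = 1.77e+06/4533 = 390.47 MPa
τ_max = K·τ₀ = 1.2796 × 390.47 = 499.63 MPa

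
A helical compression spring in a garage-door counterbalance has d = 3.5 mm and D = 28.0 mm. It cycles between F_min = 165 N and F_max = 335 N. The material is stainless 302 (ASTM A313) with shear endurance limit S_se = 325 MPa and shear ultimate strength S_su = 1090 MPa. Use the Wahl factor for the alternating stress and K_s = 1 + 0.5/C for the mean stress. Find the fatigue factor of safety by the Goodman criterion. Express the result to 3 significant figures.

C = D/d = 28.0/3.5 = 8.0000; K_W = (4C−1)/(4C−4)+0.615/C = 1.1840; K_s = 1+0.5/C = 1.0625
F_a = (F_max−F_min)/2 = 85 N; F_m = (F_max+F_min)/2 = 250 N
τ_a = K_W·8F_aD/(πd³) = 1.1840 × 141.36 = 167.37 MPa
τ_m = K_s·8F_mD/(πd³) = 1.0625 × 415.75 = 441.74 MPa
Goodman: 1/n_f = τ_a/S_se + τ_m/S_su = 167.37/325 + 441.74/1090 = 0.51498 + 0.40526 = 0.92024
n_f = 1/0.92024 = 1.087

1.09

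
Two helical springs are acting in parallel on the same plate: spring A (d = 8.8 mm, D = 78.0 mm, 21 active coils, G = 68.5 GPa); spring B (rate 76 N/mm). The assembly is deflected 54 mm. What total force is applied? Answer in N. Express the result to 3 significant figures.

k_A = Gd⁴/(8D³N_a) = (68.5×10³)(8.8⁴)/(8·78.0³·21) = 5.1526 N/mm
Parallel: k_eq = 5.1526 + 76 = 81.153 N/mm
F = k_eq·δ = 81.153·54 = 4382.2 N

4380 N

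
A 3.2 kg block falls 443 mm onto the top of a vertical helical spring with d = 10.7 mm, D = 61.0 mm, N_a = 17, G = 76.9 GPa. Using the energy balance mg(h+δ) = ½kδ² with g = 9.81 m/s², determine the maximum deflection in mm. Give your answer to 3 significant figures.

k = Gd⁴/(8D³N_a) = (76.9×10³)(10.7⁴)/(8·61.0³·17) = 32.654 N/mm
W = mg = 3.2 × 9.81 = 31.392 N
½kδ² − Wδ − Wh = 0 → δ = (W + √(W² + 2kWh))/k
δ = (31.392 + √(985.46 + 908209))/32.654 = (31.392 + 953.52)/32.654 = 30.162 mm

30.2 mm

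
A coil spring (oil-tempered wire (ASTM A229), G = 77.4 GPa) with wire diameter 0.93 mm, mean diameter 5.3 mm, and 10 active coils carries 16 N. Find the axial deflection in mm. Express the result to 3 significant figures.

k = Gd⁴/(8D³N_a) = (77.4×10³)(0.93⁴)/(8·5.3³·10) = 4.8613 N/mm
δ = F/k = 16 / 4.8613 = 3.2913 mm

3.29 mm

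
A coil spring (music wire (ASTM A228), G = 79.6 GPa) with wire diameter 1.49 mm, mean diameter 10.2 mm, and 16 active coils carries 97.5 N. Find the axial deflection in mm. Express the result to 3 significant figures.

k = Gd⁴/(8D³N_a) = (79.6×10³)(1.49⁴)/(8·10.2³·16) = 2.8883 N/mm
δ = F/k = 97.5 / 2.8883 = 33.756 mm

33.8 mm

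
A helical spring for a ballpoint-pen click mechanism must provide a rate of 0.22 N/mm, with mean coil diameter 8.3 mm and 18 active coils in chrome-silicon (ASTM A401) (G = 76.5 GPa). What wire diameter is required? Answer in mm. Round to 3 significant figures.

d = (8D³N_a·k / G)^(1/4) = (8·8.3³·18·0.22 / (76.5×10³))^0.25
  = (0.23679)^0.25 = 0.6976 mm

0.698 mm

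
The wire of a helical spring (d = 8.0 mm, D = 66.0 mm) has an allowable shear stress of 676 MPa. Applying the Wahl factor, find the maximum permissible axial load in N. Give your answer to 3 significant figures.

1750 N

C = D/d = 66.0/8.0 = 8.2500
K_W = (4C−1)/(4C−4) + 0.615/C = 32.000/29.000 + 0.0745 = 1.1780
τ_max = K·8FD/(πd³) → F_max = τ_allow·πd³/(8DK)
F_max = 676·π·8.0³/(8·66.0·1.1780) = 1.0873e+06/621.98 = 1748.2 N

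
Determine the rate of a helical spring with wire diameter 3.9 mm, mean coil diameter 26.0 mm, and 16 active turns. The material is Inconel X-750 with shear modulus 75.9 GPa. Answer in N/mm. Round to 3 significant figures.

7.80 N/mm

k = Gd⁴/(8D³N_a) = (75.9×10³ × 3.9⁴) / (8 × 26.0³ × 16)
  = 1.7559e+07 / 2.24973e+06 = 7.805 N/mm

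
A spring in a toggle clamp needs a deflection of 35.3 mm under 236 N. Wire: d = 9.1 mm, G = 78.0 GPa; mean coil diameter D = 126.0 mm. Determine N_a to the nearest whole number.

Required rate k = F/δ = 236/35.3 = 6.6856 N/mm
N_a = Gd⁴/(8D³k) = (78.0×10³ × 9.1⁴)/(8 × 126.0³ × 6.6856)
    = 5.34885e+08 / 1.06989e+08 = 4.999 → 5 coils

5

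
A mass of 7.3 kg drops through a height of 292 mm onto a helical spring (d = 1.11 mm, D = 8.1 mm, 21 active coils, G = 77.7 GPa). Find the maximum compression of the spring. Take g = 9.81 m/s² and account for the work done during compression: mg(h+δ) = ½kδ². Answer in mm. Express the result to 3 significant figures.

240 mm

k = Gd⁴/(8D³N_a) = (77.7×10³)(1.11⁴)/(8·8.1³·21) = 1.3211 N/mm
W = mg = 7.3 × 9.81 = 71.613 N
½kδ² − Wδ − Wh = 0 → δ = (W + √(W² + 2kWh))/k
δ = (71.613 + √(5128.4 + 55252.7))/1.3211 = (71.613 + 245.73)/1.3211 = 240.2 mm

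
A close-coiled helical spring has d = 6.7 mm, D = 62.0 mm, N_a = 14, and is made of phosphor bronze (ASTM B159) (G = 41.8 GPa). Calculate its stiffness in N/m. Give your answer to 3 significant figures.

k = Gd⁴/(8D³N_a) = (41.8×10³ × 6.7⁴) / (8 × 62.0³ × 14)
  = 8.42317e+07 / 2.66927e+07 = 3.1556 N/mm = 3155.6 N/m

3160 N/m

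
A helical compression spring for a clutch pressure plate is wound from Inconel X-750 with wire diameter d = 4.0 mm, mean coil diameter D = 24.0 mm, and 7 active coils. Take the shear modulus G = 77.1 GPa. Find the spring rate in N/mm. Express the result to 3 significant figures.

k = Gd⁴/(8D³N_a) = (77.1×10³ × 4.0⁴) / (8 × 24.0³ × 7)
  = 1.97376e+07 / 774144 = 25.496 N/mm

25.5 N/mm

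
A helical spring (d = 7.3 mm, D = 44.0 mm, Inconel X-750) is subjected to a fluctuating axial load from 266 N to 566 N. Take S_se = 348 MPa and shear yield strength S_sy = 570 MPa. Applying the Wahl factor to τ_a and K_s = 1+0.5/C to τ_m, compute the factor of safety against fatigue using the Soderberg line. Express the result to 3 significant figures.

C = D/d = 44.0/7.3 = 6.0274; K_W = (4C−1)/(4C−4)+0.615/C = 1.2512; K_s = 1+0.5/C = 1.0830
F_a = (F_max−F_min)/2 = 150 N; F_m = (F_max+F_min)/2 = 416 N
τ_a = K_W·8F_aD/(πd³) = 1.2512 × 43.203 = 54.057 MPa
τ_m = K_s·8F_mD/(πd³) = 1.0830 × 119.82 = 129.76 MPa
Soderberg: 1/n_f = τ_a/S_se + τ_m/S_sy = 54.057/348 + 129.76/570 = 0.15533 + 0.22764 = 0.38298
n_f = 1/0.38298 = 2.611

2.61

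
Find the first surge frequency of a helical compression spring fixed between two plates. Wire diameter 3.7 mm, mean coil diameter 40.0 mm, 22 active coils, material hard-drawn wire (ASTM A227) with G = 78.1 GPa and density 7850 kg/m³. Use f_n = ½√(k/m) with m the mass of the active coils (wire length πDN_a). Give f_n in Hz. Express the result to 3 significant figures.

37.3 Hz

k = Gd⁴/(8D³N_a) = (78.1×10³)(3.7⁴)/(8·40.0³·22) = 1.2995 N/mm = 1299.5 N/m
Wire length L = πDN_a = π·40.0·22 = 2764.6 mm
m = ρ·(πd²/4)·L = 7850 × 10.752×10⁻⁶ m² × 2.7646 m = 0.23334 kg
f_n = ½√(k/m) = 0.5·√(1299.5/0.23334) = 0.5·√(5568.9) = 37.313 Hz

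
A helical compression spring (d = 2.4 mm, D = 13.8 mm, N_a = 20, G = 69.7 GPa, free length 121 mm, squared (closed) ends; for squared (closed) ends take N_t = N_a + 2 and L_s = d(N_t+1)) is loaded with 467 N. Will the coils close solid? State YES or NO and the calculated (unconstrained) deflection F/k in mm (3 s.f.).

k = Gd⁴/(8D³N_a) = (69.7×10³)(2.4⁴)/(8·13.8³·20) = 5.4995 N/mm
N_t = 22; L_s = 2.4·23 = 55.2 mm; δ_solid = L₀ − L_s = 121 − 55.2 = 65.8 mm
δ = F/k = 467/5.4995 = 84.917 mm
δ ≥ δ_solid → spring goes solid

YES, δ = 84.9 mm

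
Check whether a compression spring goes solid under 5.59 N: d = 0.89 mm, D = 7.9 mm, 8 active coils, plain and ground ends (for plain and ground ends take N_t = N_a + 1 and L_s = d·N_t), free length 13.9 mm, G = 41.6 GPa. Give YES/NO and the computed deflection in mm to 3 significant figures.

YES, δ = 6.76 mm

k = Gd⁴/(8D³N_a) = (41.6×10³)(0.89⁴)/(8·7.9³·8) = 0.82716 N/mm
N_t = 9; L_s = 0.89·9 = 8.01 mm; δ_solid = L₀ − L_s = 13.9 − 8.01 = 5.89 mm
δ = F/k = 5.59/0.82716 = 6.758 mm
δ ≥ δ_solid → spring goes solid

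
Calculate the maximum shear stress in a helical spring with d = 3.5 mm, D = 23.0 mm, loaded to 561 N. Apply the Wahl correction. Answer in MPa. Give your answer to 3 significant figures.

Spring index C = D/d = 23.0/3.5 = 6.5714
K_W = (4C−1)/(4C−4) + 0.615/C = 25.286/22.286 + 0.0936 = 1.2282
τ₀ = 8FD/(πd³) = 8·561·23.0/(π·3.5³) = 103224/134.7 = 766.35 MPa
τ_max = K·τ₀ = 1.2282 × 766.35 = 941.23 MPa

941 MPa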